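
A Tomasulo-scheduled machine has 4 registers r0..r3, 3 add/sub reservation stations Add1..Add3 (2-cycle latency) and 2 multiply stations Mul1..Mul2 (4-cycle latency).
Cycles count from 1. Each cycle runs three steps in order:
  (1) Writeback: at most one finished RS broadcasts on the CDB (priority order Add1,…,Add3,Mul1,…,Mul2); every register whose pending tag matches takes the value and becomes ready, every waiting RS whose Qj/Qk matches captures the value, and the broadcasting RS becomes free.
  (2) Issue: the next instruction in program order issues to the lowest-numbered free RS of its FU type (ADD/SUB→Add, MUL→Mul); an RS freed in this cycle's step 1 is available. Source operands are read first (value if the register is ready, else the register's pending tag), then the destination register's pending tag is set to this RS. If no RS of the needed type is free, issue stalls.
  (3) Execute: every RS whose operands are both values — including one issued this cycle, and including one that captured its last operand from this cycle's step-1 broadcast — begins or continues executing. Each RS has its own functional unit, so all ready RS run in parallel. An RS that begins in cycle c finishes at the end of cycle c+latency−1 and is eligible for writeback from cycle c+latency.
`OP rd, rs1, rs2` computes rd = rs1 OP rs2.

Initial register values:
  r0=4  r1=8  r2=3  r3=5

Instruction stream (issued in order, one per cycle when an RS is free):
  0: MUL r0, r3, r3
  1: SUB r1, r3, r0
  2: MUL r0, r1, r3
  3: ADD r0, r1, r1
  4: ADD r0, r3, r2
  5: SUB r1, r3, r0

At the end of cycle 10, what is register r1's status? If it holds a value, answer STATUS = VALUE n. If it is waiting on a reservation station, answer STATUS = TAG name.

STATUS = VALUE -3

  c1: issue MUL r0<-Mul1  regs: r0:Mul1,r1:8,r2:3,r3:5
  c2: issue SUB r1<-Add1  regs: r0:Mul1,r1:Add1,r2:3,r3:5
  c3: issue MUL r0<-Mul2  regs: r0:Mul2,r1:Add1,r2:3,r3:5
  c4: issue ADD r0<-Add2  regs: r0:Add2,r1:Add1,r2:3,r3:5
  c5: CDB Mul1=25; issue ADD r0<-Add3  regs: r0:Add3,r1:Add1,r2:3,r3:5
  c6: stall  regs: r0:Add3,r1:Add1,r2:3,r3:5
  c7: CDB Add1=-20; issue SUB r1<-Add1  regs: r0:Add3,r1:Add1,r2:3,r3:5
  c8: CDB Add3=8  regs: r0:8,r1:Add1,r2:3,r3:5
  c9: CDB Add2=-40  regs: r0:8,r1:Add1,r2:3,r3:5
  c10: CDB Add1=-3  regs: r0:8,r1:-3,r2:3,r3:5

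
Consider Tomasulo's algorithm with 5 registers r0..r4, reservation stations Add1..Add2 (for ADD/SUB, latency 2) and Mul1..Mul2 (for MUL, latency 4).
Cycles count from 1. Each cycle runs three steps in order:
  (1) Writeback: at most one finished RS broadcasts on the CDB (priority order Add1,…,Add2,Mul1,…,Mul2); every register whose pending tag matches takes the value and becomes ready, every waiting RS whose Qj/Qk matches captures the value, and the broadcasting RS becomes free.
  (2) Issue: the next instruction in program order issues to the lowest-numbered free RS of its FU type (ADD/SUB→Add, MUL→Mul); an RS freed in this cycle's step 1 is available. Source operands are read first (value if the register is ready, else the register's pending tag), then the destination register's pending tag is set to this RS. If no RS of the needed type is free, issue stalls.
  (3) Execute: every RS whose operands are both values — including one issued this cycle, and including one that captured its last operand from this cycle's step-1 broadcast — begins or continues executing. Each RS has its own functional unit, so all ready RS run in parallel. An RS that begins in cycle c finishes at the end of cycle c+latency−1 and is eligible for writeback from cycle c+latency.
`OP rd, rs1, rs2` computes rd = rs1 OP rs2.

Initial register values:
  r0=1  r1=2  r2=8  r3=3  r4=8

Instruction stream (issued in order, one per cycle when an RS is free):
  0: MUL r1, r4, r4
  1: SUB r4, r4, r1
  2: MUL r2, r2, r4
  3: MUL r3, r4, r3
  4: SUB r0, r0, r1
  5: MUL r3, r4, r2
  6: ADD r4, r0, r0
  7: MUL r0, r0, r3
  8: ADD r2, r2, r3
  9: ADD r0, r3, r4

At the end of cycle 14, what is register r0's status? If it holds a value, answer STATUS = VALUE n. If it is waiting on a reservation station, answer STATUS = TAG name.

STATUS = TAG Mul2

c1: issue MUL r1<-Mul1 | r0:1,r1:Mul1,r2:8,r3:3,r4:8
c2: issue SUB r4<-Add1 | r0:1,r1:Mul1,r2:8,r3:3,r4:Add1
c3: issue MUL r2<-Mul2 | r0:1,r1:Mul1,r2:Mul2,r3:3,r4:Add1
c4: stall | r0:1,r1:Mul1,r2:Mul2,r3:3,r4:Add1
c5: CDB Mul1=64; issue MUL r3<-Mul1 | r0:1,r1:64,r2:Mul2,r3:Mul1,r4:Add1
c6: issue SUB r0<-Add2 | r0:Add2,r1:64,r2:Mul2,r3:Mul1,r4:Add1
c7: CDB Add1=-56; stall | r0:Add2,r1:64,r2:Mul2,r3:Mul1,r4:-56
c8: CDB Add2=-63; stall | r0:-63,r1:64,r2:Mul2,r3:Mul1,r4:-56
c9: stall | r0:-63,r1:64,r2:Mul2,r3:Mul1,r4:-56
c10: stall | r0:-63,r1:64,r2:Mul2,r3:Mul1,r4:-56
c11: CDB Mul1=-168; issue MUL r3<-Mul1 | r0:-63,r1:64,r2:Mul2,r3:Mul1,r4:-56
c12: CDB Mul2=-448; issue ADD r4<-Add1 | r0:-63,r1:64,r2:-448,r3:Mul1,r4:Add1
c13: issue MUL r0<-Mul2 | r0:Mul2,r1:64,r2:-448,r3:Mul1,r4:Add1
c14: CDB Add1=-126; issue ADD r2<-Add1 | r0:Mul2,r1:64,r2:Add1,r3:Mul1,r4:-126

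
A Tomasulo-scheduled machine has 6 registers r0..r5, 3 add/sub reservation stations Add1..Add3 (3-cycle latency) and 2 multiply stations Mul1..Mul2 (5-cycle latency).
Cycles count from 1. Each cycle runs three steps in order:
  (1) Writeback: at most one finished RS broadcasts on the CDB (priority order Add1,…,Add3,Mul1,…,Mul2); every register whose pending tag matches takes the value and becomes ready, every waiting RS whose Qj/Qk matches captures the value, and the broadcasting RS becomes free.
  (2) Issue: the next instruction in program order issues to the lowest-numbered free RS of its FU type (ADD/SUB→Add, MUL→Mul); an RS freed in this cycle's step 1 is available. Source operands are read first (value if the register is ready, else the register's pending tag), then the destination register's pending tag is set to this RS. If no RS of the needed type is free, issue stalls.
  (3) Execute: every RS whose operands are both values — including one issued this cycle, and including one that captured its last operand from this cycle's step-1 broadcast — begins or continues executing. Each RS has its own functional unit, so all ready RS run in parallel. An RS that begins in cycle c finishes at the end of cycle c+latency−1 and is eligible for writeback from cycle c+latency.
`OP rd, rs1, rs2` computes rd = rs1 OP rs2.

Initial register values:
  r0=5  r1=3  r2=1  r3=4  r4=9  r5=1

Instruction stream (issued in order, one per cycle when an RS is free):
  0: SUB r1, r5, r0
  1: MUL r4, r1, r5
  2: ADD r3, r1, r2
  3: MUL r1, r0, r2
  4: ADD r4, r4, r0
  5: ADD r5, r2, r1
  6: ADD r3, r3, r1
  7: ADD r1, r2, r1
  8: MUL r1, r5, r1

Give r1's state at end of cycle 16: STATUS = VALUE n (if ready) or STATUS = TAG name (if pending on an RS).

c1: issue SUB r1<-Add1 | r0:5,r1:Add1,r2:1,r3:4,r4:9,r5:1
c2: issue MUL r4<-Mul1 | r0:5,r1:Add1,r2:1,r3:4,r4:Mul1,r5:1
c3: issue ADD r3<-Add2 | r0:5,r1:Add1,r2:1,r3:Add2,r4:Mul1,r5:1
c4: CDB Add1=-4; issue MUL r1<-Mul2 | r0:5,r1:Mul2,r2:1,r3:Add2,r4:Mul1,r5:1
c5: issue ADD r4<-Add1 | r0:5,r1:Mul2,r2:1,r3:Add2,r4:Add1,r5:1
c6: issue ADD r5<-Add3 | r0:5,r1:Mul2,r2:1,r3:Add2,r4:Add1,r5:Add3
c7: CDB Add2=-3; issue ADD r3<-Add2 | r0:5,r1:Mul2,r2:1,r3:Add2,r4:Add1,r5:Add3
c8: stall | r0:5,r1:Mul2,r2:1,r3:Add2,r4:Add1,r5:Add3
c9: CDB Mul1=-4; stall | r0:5,r1:Mul2,r2:1,r3:Add2,r4:Add1,r5:Add3
c10: CDB Mul2=5; stall | r0:5,r1:5,r2:1,r3:Add2,r4:Add1,r5:Add3
c11: stall | r0:5,r1:5,r2:1,r3:Add2,r4:Add1,r5:Add3
c12: CDB Add1=1; issue ADD r1<-Add1 | r0:5,r1:Add1,r2:1,r3:Add2,r4:1,r5:Add3
c13: CDB Add2=2; issue MUL r1<-Mul1 | r0:5,r1:Mul1,r2:1,r3:2,r4:1,r5:Add3
c14: CDB Add3=6 | r0:5,r1:Mul1,r2:1,r3:2,r4:1,r5:6
c15: CDB Add1=6 | r0:5,r1:Mul1,r2:1,r3:2,r4:1,r5:6
c16: - | r0:5,r1:Mul1,r2:1,r3:2,r4:1,r5:6

STATUS = TAG Mul1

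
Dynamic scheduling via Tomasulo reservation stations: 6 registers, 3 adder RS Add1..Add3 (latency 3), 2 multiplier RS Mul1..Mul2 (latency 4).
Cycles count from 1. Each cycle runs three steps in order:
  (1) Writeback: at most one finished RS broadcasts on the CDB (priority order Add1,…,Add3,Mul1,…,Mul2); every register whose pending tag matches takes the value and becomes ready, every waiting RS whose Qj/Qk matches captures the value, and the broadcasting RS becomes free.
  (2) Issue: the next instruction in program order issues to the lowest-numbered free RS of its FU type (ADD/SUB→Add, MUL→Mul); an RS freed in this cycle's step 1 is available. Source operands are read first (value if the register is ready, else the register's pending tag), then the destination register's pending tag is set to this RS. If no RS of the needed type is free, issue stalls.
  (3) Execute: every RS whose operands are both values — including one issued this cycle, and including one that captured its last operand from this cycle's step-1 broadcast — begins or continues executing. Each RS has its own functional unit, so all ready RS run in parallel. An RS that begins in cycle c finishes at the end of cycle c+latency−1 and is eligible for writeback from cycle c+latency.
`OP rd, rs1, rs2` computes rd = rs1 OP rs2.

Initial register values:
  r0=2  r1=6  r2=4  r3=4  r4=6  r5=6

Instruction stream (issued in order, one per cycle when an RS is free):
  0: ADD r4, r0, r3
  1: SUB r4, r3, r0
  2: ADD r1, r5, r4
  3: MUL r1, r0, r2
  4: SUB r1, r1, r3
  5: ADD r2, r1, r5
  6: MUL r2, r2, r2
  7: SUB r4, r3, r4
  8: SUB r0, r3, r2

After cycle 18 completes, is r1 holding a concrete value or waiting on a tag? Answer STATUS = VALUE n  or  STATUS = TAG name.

STATUS = VALUE 4

c1: issue ADD r4<-Add1 | r0:2,r1:6,r2:4,r3:4,r4:Add1,r5:6
c2: issue SUB r4<-Add2 | r0:2,r1:6,r2:4,r3:4,r4:Add2,r5:6
c3: issue ADD r1<-Add3 | r0:2,r1:Add3,r2:4,r3:4,r4:Add2,r5:6
c4: CDB Add1=6; issue MUL r1<-Mul1 | r0:2,r1:Mul1,r2:4,r3:4,r4:Add2,r5:6
c5: CDB Add2=2; issue SUB r1<-Add1 | r0:2,r1:Add1,r2:4,r3:4,r4:2,r5:6
c6: issue ADD r2<-Add2 | r0:2,r1:Add1,r2:Add2,r3:4,r4:2,r5:6
c7: issue MUL r2<-Mul2 | r0:2,r1:Add1,r2:Mul2,r3:4,r4:2,r5:6
c8: CDB Add3=8; issue SUB r4<-Add3 | r0:2,r1:Add1,r2:Mul2,r3:4,r4:Add3,r5:6
c9: CDB Mul1=8; stall | r0:2,r1:Add1,r2:Mul2,r3:4,r4:Add3,r5:6
c10: stall | r0:2,r1:Add1,r2:Mul2,r3:4,r4:Add3,r5:6
c11: CDB Add3=2; issue SUB r0<-Add3 | r0:Add3,r1:Add1,r2:Mul2,r3:4,r4:2,r5:6
c12: CDB Add1=4 | r0:Add3,r1:4,r2:Mul2,r3:4,r4:2,r5:6
c13: - | r0:Add3,r1:4,r2:Mul2,r3:4,r4:2,r5:6
c14: - | r0:Add3,r1:4,r2:Mul2,r3:4,r4:2,r5:6
c15: CDB Add2=10 | r0:Add3,r1:4,r2:Mul2,r3:4,r4:2,r5:6
c16: - | r0:Add3,r1:4,r2:Mul2,r3:4,r4:2,r5:6
c17: - | r0:Add3,r1:4,r2:Mul2,r3:4,r4:2,r5:6
c18: - | r0:Add3,r1:4,r2:Mul2,r3:4,r4:2,r5:6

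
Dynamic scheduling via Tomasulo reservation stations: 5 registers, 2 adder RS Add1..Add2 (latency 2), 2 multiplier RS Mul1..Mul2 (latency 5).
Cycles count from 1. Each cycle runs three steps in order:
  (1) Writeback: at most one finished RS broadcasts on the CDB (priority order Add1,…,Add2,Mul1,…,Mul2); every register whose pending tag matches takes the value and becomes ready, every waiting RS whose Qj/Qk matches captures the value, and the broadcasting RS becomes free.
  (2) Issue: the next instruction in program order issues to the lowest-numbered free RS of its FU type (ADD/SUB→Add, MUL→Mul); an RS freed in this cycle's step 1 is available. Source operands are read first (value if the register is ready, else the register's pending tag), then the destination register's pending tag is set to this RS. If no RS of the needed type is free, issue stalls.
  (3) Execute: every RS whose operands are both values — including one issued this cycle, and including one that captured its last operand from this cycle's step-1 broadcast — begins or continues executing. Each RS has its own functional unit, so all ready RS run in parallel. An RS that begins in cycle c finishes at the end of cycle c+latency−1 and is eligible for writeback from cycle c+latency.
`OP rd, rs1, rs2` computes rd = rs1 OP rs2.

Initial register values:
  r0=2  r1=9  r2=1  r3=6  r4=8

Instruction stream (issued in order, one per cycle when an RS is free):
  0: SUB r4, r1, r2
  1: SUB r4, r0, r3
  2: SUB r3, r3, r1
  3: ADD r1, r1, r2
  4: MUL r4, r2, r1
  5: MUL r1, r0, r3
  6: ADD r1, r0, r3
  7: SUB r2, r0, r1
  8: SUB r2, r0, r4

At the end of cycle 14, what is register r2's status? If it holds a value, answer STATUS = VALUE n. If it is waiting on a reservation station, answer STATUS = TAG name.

STATUS = VALUE -8

cycle 1: issue SUB r4<-Add1 // r0:2,r1:9,r2:1,r3:6,r4:Add1
cycle 2: issue SUB r4<-Add2 // r0:2,r1:9,r2:1,r3:6,r4:Add2
cycle 3: CDB Add1=8; issue SUB r3<-Add1 // r0:2,r1:9,r2:1,r3:Add1,r4:Add2
cycle 4: CDB Add2=-4; issue ADD r1<-Add2 // r0:2,r1:Add2,r2:1,r3:Add1,r4:-4
cycle 5: CDB Add1=-3; issue MUL r4<-Mul1 // r0:2,r1:Add2,r2:1,r3:-3,r4:Mul1
cycle 6: CDB Add2=10; issue MUL r1<-Mul2 // r0:2,r1:Mul2,r2:1,r3:-3,r4:Mul1
cycle 7: issue ADD r1<-Add1 // r0:2,r1:Add1,r2:1,r3:-3,r4:Mul1
cycle 8: issue SUB r2<-Add2 // r0:2,r1:Add1,r2:Add2,r3:-3,r4:Mul1
cycle 9: CDB Add1=-1; issue SUB r2<-Add1 // r0:2,r1:-1,r2:Add1,r3:-3,r4:Mul1
cycle 10: - // r0:2,r1:-1,r2:Add1,r3:-3,r4:Mul1
cycle 11: CDB Add2=3 // r0:2,r1:-1,r2:Add1,r3:-3,r4:Mul1
cycle 12: CDB Mul1=10 // r0:2,r1:-1,r2:Add1,r3:-3,r4:10
cycle 13: CDB Mul2=-6 // r0:2,r1:-1,r2:Add1,r3:-3,r4:10
cycle 14: CDB Add1=-8 // r0:2,r1:-1,r2:-8,r3:-3,r4:10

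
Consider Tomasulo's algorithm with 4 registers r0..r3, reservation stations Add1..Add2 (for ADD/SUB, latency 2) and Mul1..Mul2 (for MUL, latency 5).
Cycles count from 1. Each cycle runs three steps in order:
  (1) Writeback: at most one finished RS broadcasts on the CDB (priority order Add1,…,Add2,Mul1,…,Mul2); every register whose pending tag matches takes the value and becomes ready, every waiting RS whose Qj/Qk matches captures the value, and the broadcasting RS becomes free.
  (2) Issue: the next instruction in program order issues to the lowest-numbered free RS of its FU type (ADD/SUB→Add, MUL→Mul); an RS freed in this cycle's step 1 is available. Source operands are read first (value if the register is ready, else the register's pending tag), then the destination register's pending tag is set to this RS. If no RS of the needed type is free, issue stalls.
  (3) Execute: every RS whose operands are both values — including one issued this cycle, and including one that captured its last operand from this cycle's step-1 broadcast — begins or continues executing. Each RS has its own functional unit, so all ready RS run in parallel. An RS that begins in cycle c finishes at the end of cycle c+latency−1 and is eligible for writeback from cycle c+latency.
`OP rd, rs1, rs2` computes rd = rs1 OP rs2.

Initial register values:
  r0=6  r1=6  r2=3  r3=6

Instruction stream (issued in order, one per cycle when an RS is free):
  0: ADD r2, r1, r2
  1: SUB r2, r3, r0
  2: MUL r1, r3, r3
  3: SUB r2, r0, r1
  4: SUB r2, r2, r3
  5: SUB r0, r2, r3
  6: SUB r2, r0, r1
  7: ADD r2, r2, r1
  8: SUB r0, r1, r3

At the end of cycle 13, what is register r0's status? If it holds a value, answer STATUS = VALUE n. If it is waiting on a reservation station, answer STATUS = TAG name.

STATUS = TAG Add1

cycle 1: issue ADD r2<-Add1 // r0:6,r1:6,r2:Add1,r3:6
cycle 2: issue SUB r2<-Add2 // r0:6,r1:6,r2:Add2,r3:6
cycle 3: CDB Add1=9; issue MUL r1<-Mul1 // r0:6,r1:Mul1,r2:Add2,r3:6
cycle 4: CDB Add2=0; issue SUB r2<-Add1 // r0:6,r1:Mul1,r2:Add1,r3:6
cycle 5: issue SUB r2<-Add2 // r0:6,r1:Mul1,r2:Add2,r3:6
cycle 6: stall // r0:6,r1:Mul1,r2:Add2,r3:6
cycle 7: stall // r0:6,r1:Mul1,r2:Add2,r3:6
cycle 8: CDB Mul1=36; stall // r0:6,r1:36,r2:Add2,r3:6
cycle 9: stall // r0:6,r1:36,r2:Add2,r3:6
cycle 10: CDB Add1=-30; issue SUB r0<-Add1 // r0:Add1,r1:36,r2:Add2,r3:6
cycle 11: stall // r0:Add1,r1:36,r2:Add2,r3:6
cycle 12: CDB Add2=-36; issue SUB r2<-Add2 // r0:Add1,r1:36,r2:Add2,r3:6
cycle 13: stall // r0:Add1,r1:36,r2:Add2,r3:6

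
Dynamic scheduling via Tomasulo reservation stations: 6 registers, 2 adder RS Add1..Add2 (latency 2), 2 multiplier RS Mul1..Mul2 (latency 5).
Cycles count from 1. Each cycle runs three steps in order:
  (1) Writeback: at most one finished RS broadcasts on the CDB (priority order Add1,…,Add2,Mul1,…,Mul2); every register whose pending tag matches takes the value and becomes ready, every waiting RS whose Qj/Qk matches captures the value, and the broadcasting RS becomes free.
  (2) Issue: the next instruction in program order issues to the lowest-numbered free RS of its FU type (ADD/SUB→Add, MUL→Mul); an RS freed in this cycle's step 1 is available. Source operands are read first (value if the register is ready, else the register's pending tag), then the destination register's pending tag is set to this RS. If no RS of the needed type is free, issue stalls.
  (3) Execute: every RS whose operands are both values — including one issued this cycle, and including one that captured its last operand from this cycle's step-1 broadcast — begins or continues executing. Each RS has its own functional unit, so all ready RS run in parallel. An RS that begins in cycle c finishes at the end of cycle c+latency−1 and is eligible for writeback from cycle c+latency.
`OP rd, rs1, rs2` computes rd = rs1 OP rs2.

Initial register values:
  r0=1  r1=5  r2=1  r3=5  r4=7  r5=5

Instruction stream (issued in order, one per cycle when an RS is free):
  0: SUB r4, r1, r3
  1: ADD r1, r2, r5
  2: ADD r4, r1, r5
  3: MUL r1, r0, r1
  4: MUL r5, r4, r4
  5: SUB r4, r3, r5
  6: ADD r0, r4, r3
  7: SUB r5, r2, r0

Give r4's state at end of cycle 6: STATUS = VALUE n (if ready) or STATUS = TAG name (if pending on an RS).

STATUS = TAG Add1

  c1: issue SUB r4<-Add1  regs: r0:1,r1:5,r2:1,r3:5,r4:Add1,r5:5
  c2: issue ADD r1<-Add2  regs: r0:1,r1:Add2,r2:1,r3:5,r4:Add1,r5:5
  c3: CDB Add1=0; issue ADD r4<-Add1  regs: r0:1,r1:Add2,r2:1,r3:5,r4:Add1,r5:5
  c4: CDB Add2=6; issue MUL r1<-Mul1  regs: r0:1,r1:Mul1,r2:1,r3:5,r4:Add1,r5:5
  c5: issue MUL r5<-Mul2  regs: r0:1,r1:Mul1,r2:1,r3:5,r4:Add1,r5:Mul2
  c6: CDB Add1=11; issue SUB r4<-Add1  regs: r0:1,r1:Mul1,r2:1,r3:5,r4:Add1,r5:Mul2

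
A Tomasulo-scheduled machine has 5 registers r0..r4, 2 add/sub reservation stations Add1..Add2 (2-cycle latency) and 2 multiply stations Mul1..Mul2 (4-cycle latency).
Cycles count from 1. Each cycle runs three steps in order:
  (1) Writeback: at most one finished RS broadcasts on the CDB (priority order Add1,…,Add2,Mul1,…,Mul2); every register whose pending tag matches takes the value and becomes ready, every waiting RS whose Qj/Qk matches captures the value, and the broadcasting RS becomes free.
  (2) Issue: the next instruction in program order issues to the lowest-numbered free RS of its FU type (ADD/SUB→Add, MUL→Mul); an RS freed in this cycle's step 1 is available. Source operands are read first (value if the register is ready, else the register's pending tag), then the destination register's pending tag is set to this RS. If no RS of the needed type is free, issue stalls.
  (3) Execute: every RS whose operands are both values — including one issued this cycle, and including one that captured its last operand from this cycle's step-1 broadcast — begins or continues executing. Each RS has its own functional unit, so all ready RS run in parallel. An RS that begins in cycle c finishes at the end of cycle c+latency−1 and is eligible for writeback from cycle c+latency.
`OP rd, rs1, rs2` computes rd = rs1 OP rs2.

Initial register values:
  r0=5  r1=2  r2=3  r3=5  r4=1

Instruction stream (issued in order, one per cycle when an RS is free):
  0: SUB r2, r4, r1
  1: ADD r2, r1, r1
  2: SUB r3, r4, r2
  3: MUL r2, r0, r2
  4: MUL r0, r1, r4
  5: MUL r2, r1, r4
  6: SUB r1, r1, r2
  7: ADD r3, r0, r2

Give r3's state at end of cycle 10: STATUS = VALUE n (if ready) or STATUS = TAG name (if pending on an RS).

STATUS = TAG Add2

  c1: issue SUB r2<-Add1  regs: r0:5,r1:2,r2:Add1,r3:5,r4:1
  c2: issue ADD r2<-Add2  regs: r0:5,r1:2,r2:Add2,r3:5,r4:1
  c3: CDB Add1=-1; issue SUB r3<-Add1  regs: r0:5,r1:2,r2:Add2,r3:Add1,r4:1
  c4: CDB Add2=4; issue MUL r2<-Mul1  regs: r0:5,r1:2,r2:Mul1,r3:Add1,r4:1
  c5: issue MUL r0<-Mul2  regs: r0:Mul2,r1:2,r2:Mul1,r3:Add1,r4:1
  c6: CDB Add1=-3; stall  regs: r0:Mul2,r1:2,r2:Mul1,r3:-3,r4:1
  c7: stall  regs: r0:Mul2,r1:2,r2:Mul1,r3:-3,r4:1
  c8: CDB Mul1=20; issue MUL r2<-Mul1  regs: r0:Mul2,r1:2,r2:Mul1,r3:-3,r4:1
  c9: CDB Mul2=2; issue SUB r1<-Add1  regs: r0:2,r1:Add1,r2:Mul1,r3:-3,r4:1
  c10: issue ADD r3<-Add2  regs: r0:2,r1:Add1,r2:Mul1,r3:Add2,r4:1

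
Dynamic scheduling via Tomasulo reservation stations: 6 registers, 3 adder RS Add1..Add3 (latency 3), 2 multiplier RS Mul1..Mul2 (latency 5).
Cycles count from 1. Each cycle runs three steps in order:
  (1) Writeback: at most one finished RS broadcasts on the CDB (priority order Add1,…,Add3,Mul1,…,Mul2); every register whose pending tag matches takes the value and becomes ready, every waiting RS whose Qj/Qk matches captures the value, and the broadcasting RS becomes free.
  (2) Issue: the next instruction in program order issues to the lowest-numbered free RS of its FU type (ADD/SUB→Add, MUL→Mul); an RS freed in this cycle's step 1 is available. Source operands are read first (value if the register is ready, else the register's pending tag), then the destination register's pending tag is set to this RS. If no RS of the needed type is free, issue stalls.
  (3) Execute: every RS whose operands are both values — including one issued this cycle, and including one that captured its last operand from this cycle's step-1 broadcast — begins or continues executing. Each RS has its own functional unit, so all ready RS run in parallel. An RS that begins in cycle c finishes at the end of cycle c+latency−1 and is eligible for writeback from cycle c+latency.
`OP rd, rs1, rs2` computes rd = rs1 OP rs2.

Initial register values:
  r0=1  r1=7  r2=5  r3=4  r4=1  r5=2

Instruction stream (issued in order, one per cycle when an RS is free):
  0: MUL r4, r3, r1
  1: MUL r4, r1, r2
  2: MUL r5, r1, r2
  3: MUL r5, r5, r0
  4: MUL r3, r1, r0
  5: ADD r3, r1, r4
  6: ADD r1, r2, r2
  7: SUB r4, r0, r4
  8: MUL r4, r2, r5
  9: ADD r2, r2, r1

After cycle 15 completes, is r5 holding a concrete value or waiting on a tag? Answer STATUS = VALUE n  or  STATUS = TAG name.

c1: issue MUL r4<-Mul1 | r0:1,r1:7,r2:5,r3:4,r4:Mul1,r5:2
c2: issue MUL r4<-Mul2 | r0:1,r1:7,r2:5,r3:4,r4:Mul2,r5:2
c3: stall | r0:1,r1:7,r2:5,r3:4,r4:Mul2,r5:2
c4: stall | r0:1,r1:7,r2:5,r3:4,r4:Mul2,r5:2
c5: stall | r0:1,r1:7,r2:5,r3:4,r4:Mul2,r5:2
c6: CDB Mul1=28; issue MUL r5<-Mul1 | r0:1,r1:7,r2:5,r3:4,r4:Mul2,r5:Mul1
c7: CDB Mul2=35; issue MUL r5<-Mul2 | r0:1,r1:7,r2:5,r3:4,r4:35,r5:Mul2
c8: stall | r0:1,r1:7,r2:5,r3:4,r4:35,r5:Mul2
c9: stall | r0:1,r1:7,r2:5,r3:4,r4:35,r5:Mul2
c10: stall | r0:1,r1:7,r2:5,r3:4,r4:35,r5:Mul2
c11: CDB Mul1=35; issue MUL r3<-Mul1 | r0:1,r1:7,r2:5,r3:Mul1,r4:35,r5:Mul2
c12: issue ADD r3<-Add1 | r0:1,r1:7,r2:5,r3:Add1,r4:35,r5:Mul2
c13: issue ADD r1<-Add2 | r0:1,r1:Add2,r2:5,r3:Add1,r4:35,r5:Mul2
c14: issue SUB r4<-Add3 | r0:1,r1:Add2,r2:5,r3:Add1,r4:Add3,r5:Mul2
c15: CDB Add1=42; stall | r0:1,r1:Add2,r2:5,r3:42,r4:Add3,r5:Mul2

STATUS = TAG Mul2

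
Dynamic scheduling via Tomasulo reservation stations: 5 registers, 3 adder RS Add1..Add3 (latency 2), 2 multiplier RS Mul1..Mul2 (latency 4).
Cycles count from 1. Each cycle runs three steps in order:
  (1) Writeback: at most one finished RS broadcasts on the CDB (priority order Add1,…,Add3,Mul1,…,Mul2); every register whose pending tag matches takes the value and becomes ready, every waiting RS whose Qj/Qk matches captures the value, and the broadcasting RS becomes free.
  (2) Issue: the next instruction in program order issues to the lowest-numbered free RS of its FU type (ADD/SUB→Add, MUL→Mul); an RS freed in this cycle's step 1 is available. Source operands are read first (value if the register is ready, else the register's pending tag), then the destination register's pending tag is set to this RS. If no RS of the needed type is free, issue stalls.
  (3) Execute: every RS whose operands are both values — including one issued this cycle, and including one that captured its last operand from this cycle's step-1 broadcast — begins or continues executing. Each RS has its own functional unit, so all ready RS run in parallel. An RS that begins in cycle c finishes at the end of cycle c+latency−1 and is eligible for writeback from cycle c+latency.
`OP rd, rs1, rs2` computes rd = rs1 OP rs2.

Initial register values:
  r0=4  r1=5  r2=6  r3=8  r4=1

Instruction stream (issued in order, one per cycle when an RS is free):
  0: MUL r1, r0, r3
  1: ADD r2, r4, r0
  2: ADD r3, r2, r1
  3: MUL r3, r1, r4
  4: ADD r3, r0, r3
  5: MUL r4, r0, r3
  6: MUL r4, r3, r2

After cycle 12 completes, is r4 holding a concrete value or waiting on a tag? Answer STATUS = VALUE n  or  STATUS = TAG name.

STATUS = TAG Mul2

cycle 1: issue MUL r1<-Mul1 // r0:4,r1:Mul1,r2:6,r3:8,r4:1
cycle 2: issue ADD r2<-Add1 // r0:4,r1:Mul1,r2:Add1,r3:8,r4:1
cycle 3: issue ADD r3<-Add2 // r0:4,r1:Mul1,r2:Add1,r3:Add2,r4:1
cycle 4: CDB Add1=5; issue MUL r3<-Mul2 // r0:4,r1:Mul1,r2:5,r3:Mul2,r4:1
cycle 5: CDB Mul1=32; issue ADD r3<-Add1 // r0:4,r1:32,r2:5,r3:Add1,r4:1
cycle 6: issue MUL r4<-Mul1 // r0:4,r1:32,r2:5,r3:Add1,r4:Mul1
cycle 7: CDB Add2=37; stall // r0:4,r1:32,r2:5,r3:Add1,r4:Mul1
cycle 8: stall // r0:4,r1:32,r2:5,r3:Add1,r4:Mul1
cycle 9: CDB Mul2=32; issue MUL r4<-Mul2 // r0:4,r1:32,r2:5,r3:Add1,r4:Mul2
cycle 10: - // r0:4,r1:32,r2:5,r3:Add1,r4:Mul2
cycle 11: CDB Add1=36 // r0:4,r1:32,r2:5,r3:36,r4:Mul2
cycle 12: - // r0:4,r1:32,r2:5,r3:36,r4:Mul2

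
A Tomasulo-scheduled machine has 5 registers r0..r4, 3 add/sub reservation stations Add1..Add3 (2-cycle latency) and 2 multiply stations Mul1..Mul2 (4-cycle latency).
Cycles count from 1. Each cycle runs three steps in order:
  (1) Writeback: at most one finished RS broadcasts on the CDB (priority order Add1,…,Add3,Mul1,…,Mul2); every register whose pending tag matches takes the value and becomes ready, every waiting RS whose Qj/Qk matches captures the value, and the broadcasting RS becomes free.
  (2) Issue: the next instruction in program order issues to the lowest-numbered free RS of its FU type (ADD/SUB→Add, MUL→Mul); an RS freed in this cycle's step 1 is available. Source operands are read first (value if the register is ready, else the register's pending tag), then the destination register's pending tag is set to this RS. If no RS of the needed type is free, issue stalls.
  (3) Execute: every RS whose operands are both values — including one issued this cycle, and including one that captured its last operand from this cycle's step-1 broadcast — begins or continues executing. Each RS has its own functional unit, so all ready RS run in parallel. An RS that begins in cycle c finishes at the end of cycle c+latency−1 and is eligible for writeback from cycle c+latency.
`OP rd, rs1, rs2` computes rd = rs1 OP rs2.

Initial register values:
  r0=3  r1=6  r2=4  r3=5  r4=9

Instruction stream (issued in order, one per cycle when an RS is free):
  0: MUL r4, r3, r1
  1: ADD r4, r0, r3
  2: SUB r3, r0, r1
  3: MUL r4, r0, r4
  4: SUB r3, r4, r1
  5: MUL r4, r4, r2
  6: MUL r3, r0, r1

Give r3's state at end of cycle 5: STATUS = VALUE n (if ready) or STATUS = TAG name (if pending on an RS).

STATUS = TAG Add1

c1: issue MUL r4<-Mul1 | r0:3,r1:6,r2:4,r3:5,r4:Mul1
c2: issue ADD r4<-Add1 | r0:3,r1:6,r2:4,r3:5,r4:Add1
c3: issue SUB r3<-Add2 | r0:3,r1:6,r2:4,r3:Add2,r4:Add1
c4: CDB Add1=8; issue MUL r4<-Mul2 | r0:3,r1:6,r2:4,r3:Add2,r4:Mul2
c5: CDB Add2=-3; issue SUB r3<-Add1 | r0:3,r1:6,r2:4,r3:Add1,r4:Mul2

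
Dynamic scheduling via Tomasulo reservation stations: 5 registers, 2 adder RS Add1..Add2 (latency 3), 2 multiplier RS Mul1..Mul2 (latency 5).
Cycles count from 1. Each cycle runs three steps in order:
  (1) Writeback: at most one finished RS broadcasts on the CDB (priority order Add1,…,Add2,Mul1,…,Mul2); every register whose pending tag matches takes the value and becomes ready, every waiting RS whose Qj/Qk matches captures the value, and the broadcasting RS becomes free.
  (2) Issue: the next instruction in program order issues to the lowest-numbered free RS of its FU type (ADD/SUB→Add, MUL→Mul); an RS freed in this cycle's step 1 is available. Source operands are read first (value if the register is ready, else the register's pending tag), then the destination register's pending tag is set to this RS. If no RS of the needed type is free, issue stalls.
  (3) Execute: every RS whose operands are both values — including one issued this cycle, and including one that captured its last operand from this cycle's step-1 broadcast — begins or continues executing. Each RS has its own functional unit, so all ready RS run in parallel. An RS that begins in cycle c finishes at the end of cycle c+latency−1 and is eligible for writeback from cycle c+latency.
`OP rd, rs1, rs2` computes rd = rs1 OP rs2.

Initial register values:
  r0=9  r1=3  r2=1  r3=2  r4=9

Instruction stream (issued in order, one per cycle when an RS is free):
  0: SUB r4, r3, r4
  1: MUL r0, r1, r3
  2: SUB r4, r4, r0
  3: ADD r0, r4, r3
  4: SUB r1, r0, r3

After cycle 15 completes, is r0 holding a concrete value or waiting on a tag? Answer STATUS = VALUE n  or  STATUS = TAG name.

  c1: issue SUB r4<-Add1  regs: r0:9,r1:3,r2:1,r3:2,r4:Add1
  c2: issue MUL r0<-Mul1  regs: r0:Mul1,r1:3,r2:1,r3:2,r4:Add1
  c3: issue SUB r4<-Add2  regs: r0:Mul1,r1:3,r2:1,r3:2,r4:Add2
  c4: CDB Add1=-7; issue ADD r0<-Add1  regs: r0:Add1,r1:3,r2:1,r3:2,r4:Add2
  c5: stall  regs: r0:Add1,r1:3,r2:1,r3:2,r4:Add2
  c6: stall  regs: r0:Add1,r1:3,r2:1,r3:2,r4:Add2
  c7: CDB Mul1=6; stall  regs: r0:Add1,r1:3,r2:1,r3:2,r4:Add2
  c8: stall  regs: r0:Add1,r1:3,r2:1,r3:2,r4:Add2
  c9: stall  regs: r0:Add1,r1:3,r2:1,r3:2,r4:Add2
  c10: CDB Add2=-13; issue SUB r1<-Add2  regs: r0:Add1,r1:Add2,r2:1,r3:2,r4:-13
  c11: -  regs: r0:Add1,r1:Add2,r2:1,r3:2,r4:-13
  c12: -  regs: r0:Add1,r1:Add2,r2:1,r3:2,r4:-13
  c13: CDB Add1=-11  regs: r0:-11,r1:Add2,r2:1,r3:2,r4:-13
  c14: -  regs: r0:-11,r1:Add2,r2:1,r3:2,r4:-13
  c15: -  regs: r0:-11,r1:Add2,r2:1,r3:2,r4:-13

STATUS = VALUE -11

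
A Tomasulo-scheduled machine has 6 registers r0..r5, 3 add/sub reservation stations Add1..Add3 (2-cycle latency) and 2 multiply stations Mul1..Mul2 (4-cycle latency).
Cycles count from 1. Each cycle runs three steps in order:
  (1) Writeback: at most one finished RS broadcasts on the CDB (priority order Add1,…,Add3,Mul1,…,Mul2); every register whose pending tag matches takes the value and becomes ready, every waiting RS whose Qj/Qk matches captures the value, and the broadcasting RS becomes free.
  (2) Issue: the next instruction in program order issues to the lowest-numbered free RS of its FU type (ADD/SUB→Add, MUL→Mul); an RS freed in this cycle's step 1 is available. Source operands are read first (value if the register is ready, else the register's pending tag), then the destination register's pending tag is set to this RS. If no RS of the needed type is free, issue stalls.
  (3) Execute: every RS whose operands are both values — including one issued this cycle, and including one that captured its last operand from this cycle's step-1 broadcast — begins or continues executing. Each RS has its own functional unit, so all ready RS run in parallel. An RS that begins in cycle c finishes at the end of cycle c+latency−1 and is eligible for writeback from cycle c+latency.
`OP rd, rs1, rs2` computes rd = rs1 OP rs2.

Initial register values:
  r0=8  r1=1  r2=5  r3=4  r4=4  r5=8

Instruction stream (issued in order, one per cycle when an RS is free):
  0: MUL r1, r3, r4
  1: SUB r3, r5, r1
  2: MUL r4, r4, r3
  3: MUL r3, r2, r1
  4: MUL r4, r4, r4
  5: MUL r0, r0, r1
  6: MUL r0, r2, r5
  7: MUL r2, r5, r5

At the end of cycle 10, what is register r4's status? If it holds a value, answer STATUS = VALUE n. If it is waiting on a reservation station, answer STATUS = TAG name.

c1: issue MUL r1<-Mul1 | r0:8,r1:Mul1,r2:5,r3:4,r4:4,r5:8
c2: issue SUB r3<-Add1 | r0:8,r1:Mul1,r2:5,r3:Add1,r4:4,r5:8
c3: issue MUL r4<-Mul2 | r0:8,r1:Mul1,r2:5,r3:Add1,r4:Mul2,r5:8
c4: stall | r0:8,r1:Mul1,r2:5,r3:Add1,r4:Mul2,r5:8
c5: CDB Mul1=16; issue MUL r3<-Mul1 | r0:8,r1:16,r2:5,r3:Mul1,r4:Mul2,r5:8
c6: stall | r0:8,r1:16,r2:5,r3:Mul1,r4:Mul2,r5:8
c7: CDB Add1=-8; stall | r0:8,r1:16,r2:5,r3:Mul1,r4:Mul2,r5:8
c8: stall | r0:8,r1:16,r2:5,r3:Mul1,r4:Mul2,r5:8
c9: CDB Mul1=80; issue MUL r4<-Mul1 | r0:8,r1:16,r2:5,r3:80,r4:Mul1,r5:8
c10: stall | r0:8,r1:16,r2:5,r3:80,r4:Mul1,r5:8

STATUS = TAG Mul1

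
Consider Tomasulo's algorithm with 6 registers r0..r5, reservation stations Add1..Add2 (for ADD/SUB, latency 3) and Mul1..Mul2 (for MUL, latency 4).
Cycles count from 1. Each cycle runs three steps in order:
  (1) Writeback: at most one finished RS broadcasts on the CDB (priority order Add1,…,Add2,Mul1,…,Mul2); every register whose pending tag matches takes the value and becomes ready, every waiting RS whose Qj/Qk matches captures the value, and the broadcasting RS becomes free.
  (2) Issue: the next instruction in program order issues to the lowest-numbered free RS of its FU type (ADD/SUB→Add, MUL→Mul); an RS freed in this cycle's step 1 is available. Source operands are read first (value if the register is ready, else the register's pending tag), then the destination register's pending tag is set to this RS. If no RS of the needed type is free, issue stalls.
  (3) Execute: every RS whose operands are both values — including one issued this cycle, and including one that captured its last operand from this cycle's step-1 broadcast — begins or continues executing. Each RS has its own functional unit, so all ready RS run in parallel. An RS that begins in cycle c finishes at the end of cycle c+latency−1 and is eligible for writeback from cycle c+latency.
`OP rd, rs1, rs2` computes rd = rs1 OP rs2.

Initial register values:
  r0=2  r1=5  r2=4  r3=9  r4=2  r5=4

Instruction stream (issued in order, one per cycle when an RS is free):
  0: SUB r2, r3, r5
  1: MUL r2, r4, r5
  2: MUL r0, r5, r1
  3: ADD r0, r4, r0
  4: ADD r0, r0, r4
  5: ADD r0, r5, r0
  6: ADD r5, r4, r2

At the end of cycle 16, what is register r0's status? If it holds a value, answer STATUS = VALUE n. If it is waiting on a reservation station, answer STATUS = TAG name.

STATUS = VALUE 28

  c1: issue SUB r2<-Add1  regs: r0:2,r1:5,r2:Add1,r3:9,r4:2,r5:4
  c2: issue MUL r2<-Mul1  regs: r0:2,r1:5,r2:Mul1,r3:9,r4:2,r5:4
  c3: issue MUL r0<-Mul2  regs: r0:Mul2,r1:5,r2:Mul1,r3:9,r4:2,r5:4
  c4: CDB Add1=5; issue ADD r0<-Add1  regs: r0:Add1,r1:5,r2:Mul1,r3:9,r4:2,r5:4
  c5: issue ADD r0<-Add2  regs: r0:Add2,r1:5,r2:Mul1,r3:9,r4:2,r5:4
  c6: CDB Mul1=8; stall  regs: r0:Add2,r1:5,r2:8,r3:9,r4:2,r5:4
  c7: CDB Mul2=20; stall  regs: r0:Add2,r1:5,r2:8,r3:9,r4:2,r5:4
  c8: stall  regs: r0:Add2,r1:5,r2:8,r3:9,r4:2,r5:4
  c9: stall  regs: r0:Add2,r1:5,r2:8,r3:9,r4:2,r5:4
  c10: CDB Add1=22; issue ADD r0<-Add1  regs: r0:Add1,r1:5,r2:8,r3:9,r4:2,r5:4
  c11: stall  regs: r0:Add1,r1:5,r2:8,r3:9,r4:2,r5:4
  c12: stall  regs: r0:Add1,r1:5,r2:8,r3:9,r4:2,r5:4
  c13: CDB Add2=24; issue ADD r5<-Add2  regs: r0:Add1,r1:5,r2:8,r3:9,r4:2,r5:Add2
  c14: -  regs: r0:Add1,r1:5,r2:8,r3:9,r4:2,r5:Add2
  c15: -  regs: r0:Add1,r1:5,r2:8,r3:9,r4:2,r5:Add2
  c16: CDB Add1=28  regs: r0:28,r1:5,r2:8,r3:9,r4:2,r5:Add2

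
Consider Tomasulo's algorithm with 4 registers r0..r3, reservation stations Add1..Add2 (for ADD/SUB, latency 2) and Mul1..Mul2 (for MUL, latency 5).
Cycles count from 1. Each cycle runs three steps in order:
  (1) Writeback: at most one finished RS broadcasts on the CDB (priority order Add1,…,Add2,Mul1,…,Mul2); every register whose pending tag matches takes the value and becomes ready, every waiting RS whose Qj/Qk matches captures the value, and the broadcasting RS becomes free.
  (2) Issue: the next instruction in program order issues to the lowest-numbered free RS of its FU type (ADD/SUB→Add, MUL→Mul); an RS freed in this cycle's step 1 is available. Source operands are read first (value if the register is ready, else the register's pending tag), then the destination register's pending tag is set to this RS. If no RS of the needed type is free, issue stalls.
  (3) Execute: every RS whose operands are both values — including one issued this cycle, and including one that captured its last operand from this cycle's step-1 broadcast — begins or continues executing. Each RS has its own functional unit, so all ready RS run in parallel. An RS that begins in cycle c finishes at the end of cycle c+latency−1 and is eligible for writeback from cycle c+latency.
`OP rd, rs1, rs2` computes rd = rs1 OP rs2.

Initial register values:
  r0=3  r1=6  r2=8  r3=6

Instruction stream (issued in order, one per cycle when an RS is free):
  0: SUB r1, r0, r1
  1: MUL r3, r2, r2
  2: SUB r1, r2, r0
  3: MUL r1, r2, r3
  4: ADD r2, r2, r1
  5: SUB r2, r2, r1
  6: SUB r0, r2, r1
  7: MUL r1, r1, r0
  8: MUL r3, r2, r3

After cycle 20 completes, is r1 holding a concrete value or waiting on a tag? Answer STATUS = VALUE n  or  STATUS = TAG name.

  c1: issue SUB r1<-Add1  regs: r0:3,r1:Add1,r2:8,r3:6
  c2: issue MUL r3<-Mul1  regs: r0:3,r1:Add1,r2:8,r3:Mul1
  c3: CDB Add1=-3; issue SUB r1<-Add1  regs: r0:3,r1:Add1,r2:8,r3:Mul1
  c4: issue MUL r1<-Mul2  regs: r0:3,r1:Mul2,r2:8,r3:Mul1
  c5: CDB Add1=5; issue ADD r2<-Add1  regs: r0:3,r1:Mul2,r2:Add1,r3:Mul1
  c6: issue SUB r2<-Add2  regs: r0:3,r1:Mul2,r2:Add2,r3:Mul1
  c7: CDB Mul1=64; stall  regs: r0:3,r1:Mul2,r2:Add2,r3:64
  c8: stall  regs: r0:3,r1:Mul2,r2:Add2,r3:64
  c9: stall  regs: r0:3,r1:Mul2,r2:Add2,r3:64
  c10: stall  regs: r0:3,r1:Mul2,r2:Add2,r3:64
  c11: stall  regs: r0:3,r1:Mul2,r2:Add2,r3:64
  c12: CDB Mul2=512; stall  regs: r0:3,r1:512,r2:Add2,r3:64
  c13: stall  regs: r0:3,r1:512,r2:Add2,r3:64
  c14: CDB Add1=520; issue SUB r0<-Add1  regs: r0:Add1,r1:512,r2:Add2,r3:64
  c15: issue MUL r1<-Mul1  regs: r0:Add1,r1:Mul1,r2:Add2,r3:64
  c16: CDB Add2=8; issue MUL r3<-Mul2  regs: r0:Add1,r1:Mul1,r2:8,r3:Mul2
  c17: -  regs: r0:Add1,r1:Mul1,r2:8,r3:Mul2
  c18: CDB Add1=-504  regs: r0:-504,r1:Mul1,r2:8,r3:Mul2
  c19: -  regs: r0:-504,r1:Mul1,r2:8,r3:Mul2
  c20: -  regs: r0:-504,r1:Mul1,r2:8,r3:Mul2

STATUS = TAG Mul1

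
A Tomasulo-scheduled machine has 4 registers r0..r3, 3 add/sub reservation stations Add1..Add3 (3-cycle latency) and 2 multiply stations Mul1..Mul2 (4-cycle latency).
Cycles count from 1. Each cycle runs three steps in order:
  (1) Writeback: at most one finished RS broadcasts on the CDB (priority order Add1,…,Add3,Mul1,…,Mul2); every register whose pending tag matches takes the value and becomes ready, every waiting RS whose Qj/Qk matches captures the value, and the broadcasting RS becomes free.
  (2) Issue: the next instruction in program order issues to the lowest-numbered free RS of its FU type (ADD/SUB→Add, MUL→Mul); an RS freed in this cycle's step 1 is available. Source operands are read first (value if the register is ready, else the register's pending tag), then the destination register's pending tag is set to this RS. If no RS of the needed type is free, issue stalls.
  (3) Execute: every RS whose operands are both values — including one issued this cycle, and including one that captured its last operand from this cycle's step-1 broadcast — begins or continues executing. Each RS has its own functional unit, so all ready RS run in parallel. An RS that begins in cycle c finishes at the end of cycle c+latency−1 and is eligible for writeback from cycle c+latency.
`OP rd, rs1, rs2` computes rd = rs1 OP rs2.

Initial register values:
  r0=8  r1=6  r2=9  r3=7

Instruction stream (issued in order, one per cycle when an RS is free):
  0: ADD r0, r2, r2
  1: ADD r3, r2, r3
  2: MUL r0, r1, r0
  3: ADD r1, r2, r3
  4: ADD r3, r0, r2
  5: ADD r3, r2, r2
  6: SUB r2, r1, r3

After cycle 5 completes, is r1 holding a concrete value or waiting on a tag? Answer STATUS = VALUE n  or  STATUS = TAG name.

STATUS = TAG Add1

  c1: issue ADD r0<-Add1  regs: r0:Add1,r1:6,r2:9,r3:7
  c2: issue ADD r3<-Add2  regs: r0:Add1,r1:6,r2:9,r3:Add2
  c3: issue MUL r0<-Mul1  regs: r0:Mul1,r1:6,r2:9,r3:Add2
  c4: CDB Add1=18; issue ADD r1<-Add1  regs: r0:Mul1,r1:Add1,r2:9,r3:Add2
  c5: CDB Add2=16; issue ADD r3<-Add2  regs: r0:Mul1,r1:Add1,r2:9,r3:Add2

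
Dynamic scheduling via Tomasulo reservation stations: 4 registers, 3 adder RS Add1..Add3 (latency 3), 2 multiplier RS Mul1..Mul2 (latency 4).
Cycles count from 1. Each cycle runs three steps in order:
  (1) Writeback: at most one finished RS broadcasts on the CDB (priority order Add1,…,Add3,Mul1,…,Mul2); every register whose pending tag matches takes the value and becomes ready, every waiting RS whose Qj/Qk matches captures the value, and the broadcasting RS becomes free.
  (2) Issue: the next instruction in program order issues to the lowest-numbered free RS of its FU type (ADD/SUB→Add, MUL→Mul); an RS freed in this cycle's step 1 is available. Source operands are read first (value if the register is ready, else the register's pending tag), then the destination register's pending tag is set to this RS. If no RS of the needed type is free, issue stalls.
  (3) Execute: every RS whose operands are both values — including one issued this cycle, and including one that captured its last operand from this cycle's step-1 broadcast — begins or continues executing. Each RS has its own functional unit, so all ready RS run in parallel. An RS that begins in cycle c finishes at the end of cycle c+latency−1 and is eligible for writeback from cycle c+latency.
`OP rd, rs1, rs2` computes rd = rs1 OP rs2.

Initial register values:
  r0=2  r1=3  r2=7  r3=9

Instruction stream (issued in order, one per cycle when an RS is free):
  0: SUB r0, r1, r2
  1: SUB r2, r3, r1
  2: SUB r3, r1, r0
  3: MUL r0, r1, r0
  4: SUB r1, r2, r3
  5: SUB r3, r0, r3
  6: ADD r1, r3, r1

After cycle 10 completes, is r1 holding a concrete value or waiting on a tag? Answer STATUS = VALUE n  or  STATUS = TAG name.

STATUS = TAG Add3

cycle 1: issue SUB r0<-Add1 // r0:Add1,r1:3,r2:7,r3:9
cycle 2: issue SUB r2<-Add2 // r0:Add1,r1:3,r2:Add2,r3:9
cycle 3: issue SUB r3<-Add3 // r0:Add1,r1:3,r2:Add2,r3:Add3
cycle 4: CDB Add1=-4; issue MUL r0<-Mul1 // r0:Mul1,r1:3,r2:Add2,r3:Add3
cycle 5: CDB Add2=6; issue SUB r1<-Add1 // r0:Mul1,r1:Add1,r2:6,r3:Add3
cycle 6: issue SUB r3<-Add2 // r0:Mul1,r1:Add1,r2:6,r3:Add2
cycle 7: CDB Add3=7; issue ADD r1<-Add3 // r0:Mul1,r1:Add3,r2:6,r3:Add2
cycle 8: CDB Mul1=-12 // r0:-12,r1:Add3,r2:6,r3:Add2
cycle 9: - // r0:-12,r1:Add3,r2:6,r3:Add2
cycle 10: CDB Add1=-1 // r0:-12,r1:Add3,r2:6,r3:Add2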